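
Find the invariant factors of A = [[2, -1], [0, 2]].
(x - 2)^2

The Jordan structure of A has elementary divisors (x - 2)^2. Arranging the block sizes at each eigenvalue in decreasing order and taking row products gives the invariant factors.

Invariant factors (smallest first, each dividing the next): (x - 2)^2.

Check: the last factor (x - 2)^2 is the minimal polynomial, and the product (x - 2)^2 is the characteristic polynomial.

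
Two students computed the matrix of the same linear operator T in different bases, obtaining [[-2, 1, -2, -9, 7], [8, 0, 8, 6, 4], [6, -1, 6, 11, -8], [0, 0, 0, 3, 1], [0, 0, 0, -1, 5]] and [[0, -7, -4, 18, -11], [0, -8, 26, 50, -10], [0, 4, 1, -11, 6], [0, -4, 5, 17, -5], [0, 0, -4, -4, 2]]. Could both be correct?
Two matrices over a field are similar if and only if they have the same invariant factors.

Both A and B have characteristic polynomial x^2(x - 4)^3 and minimal polynomial x^2(x - 4)^3. Computing further, both have invariant factors x^2(x - 4)^3. Hence A and B are similar.

Yes.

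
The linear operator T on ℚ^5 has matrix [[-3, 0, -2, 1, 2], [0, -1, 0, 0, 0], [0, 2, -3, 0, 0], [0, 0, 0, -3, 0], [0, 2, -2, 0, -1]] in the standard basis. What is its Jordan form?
J = [[-3, 1, 0, 0, 0], [0, -3, 0, 0, 0], [0, 0, -3, 0, 0], [0, 0, 0, -1, 0], [0, 0, 0, 0, -1]]

The characteristic polynomial is det(xI - A) = (x + 1)^2(x + 3)^3, so the eigenvalues are -3 (algebraic multiplicity 3), -1 (algebraic multiplicity 2).

For λ = -3: rank(A + 3I) = 3, rank((A + 3I)^2) = 2. The eigenspace has dimension 5 - 3 = 2, so there are 2 Jordan blocks; the rank sequence gives block sizes [2, 1].

For λ = -1: rank(A + I) = 3. The eigenspace has dimension 5 - 3 = 2, so there are 2 Jordan blocks; the rank sequence gives block sizes [1, 1].

Assembling the blocks gives the Jordan form J above.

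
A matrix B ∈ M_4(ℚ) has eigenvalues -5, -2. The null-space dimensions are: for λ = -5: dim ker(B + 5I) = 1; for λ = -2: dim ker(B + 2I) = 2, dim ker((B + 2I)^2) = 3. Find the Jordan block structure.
λ = -5: successive nullity increments [1] count blocks of size ≥ k; block sizes are [1].
λ = -2: successive nullity increments [2, 1] count blocks of size ≥ k; block sizes are [2, 1].

Jordan blocks: (-5, 1), (-2, 2), (-2, 1)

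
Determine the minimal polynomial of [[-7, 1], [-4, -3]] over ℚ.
m_A(x) = (x + 5)^2

The characteristic polynomial factors as (x + 5)^2. The minimal polynomial is ∏(x - λ)^{k_λ} where k_λ is the size of the largest Jordan block at λ.

For λ = -5: rank(A + 5I) = 1, and the largest Jordan block has size 2 (the smallest k with rank((A + 5I)^k) = rank((A + 5I)^(k+1))).

So m_A(x) = (x + 5)^2.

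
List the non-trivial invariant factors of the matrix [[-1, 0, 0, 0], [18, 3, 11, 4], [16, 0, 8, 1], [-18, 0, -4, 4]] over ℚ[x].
The Jordan structure of A has elementary divisors (x + 1), (x - 3), (x - 6)^2. Arranging the block sizes at each eigenvalue in decreasing order and taking row products gives the invariant factors.

Invariant factors (smallest first, each dividing the next): (x - 6)^2(x - 3)(x + 1).

Check: the last factor (x - 6)^2(x - 3)(x + 1) is the minimal polynomial, and the product (x - 6)^2(x - 3)(x + 1) is the characteristic polynomial.

(x - 6)^2(x - 3)(x + 1)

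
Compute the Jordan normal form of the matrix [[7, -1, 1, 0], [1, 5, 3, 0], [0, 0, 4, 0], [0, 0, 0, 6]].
The characteristic polynomial is det(xI - A) = (x - 6)^3(x - 4), so the eigenvalues are 4 (algebraic multiplicity 1), 6 (algebraic multiplicity 3).

For λ = 4: algebraic multiplicity 1 gives one 1×1 block.

For λ = 6: rank(A - 6I) = 2, rank((A - 6I)^2) = 1. The eigenspace has dimension 4 - 2 = 2, so there are 2 Jordan blocks; the rank sequence gives block sizes [2, 1].

Assembling the blocks gives the Jordan form J above.

J = [[4, 0, 0, 0], [0, 6, 1, 0], [0, 0, 6, 0], [0, 0, 0, 6]]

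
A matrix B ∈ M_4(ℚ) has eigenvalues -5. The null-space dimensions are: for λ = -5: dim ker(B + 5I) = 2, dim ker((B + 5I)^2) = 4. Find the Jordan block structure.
λ = -5: successive nullity increments [2, 2] count blocks of size ≥ k; block sizes are [2, 2].

Jordan blocks: (-5, 2), (-5, 2)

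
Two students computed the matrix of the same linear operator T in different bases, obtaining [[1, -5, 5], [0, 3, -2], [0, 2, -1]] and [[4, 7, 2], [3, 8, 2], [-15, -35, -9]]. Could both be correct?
Two matrices over a field are similar if and only if they have the same invariant factors.

Both A and B have characteristic polynomial (x - 1)^3 and minimal polynomial (x - 1)^2. Computing further, both have invariant factors x - 1, (x - 1)^2. Hence A and B are similar.

Yes.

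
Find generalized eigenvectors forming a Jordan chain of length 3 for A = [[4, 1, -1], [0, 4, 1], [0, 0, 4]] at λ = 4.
We seek v_1 ∈ ker((A - 4I)^3) \ ker((A - 4I)^2), then set v_{i+1} = (A - 4I) v_i.

One such chain is v_1 = [[0, 0, 1]]^T, v_2 = [[-1, 1, 0]]^T, v_3 = [[1, 0, 0]]^T. Check: (A - 4I) v_3 = [[0, 0, 0]]^T = 0.

v_1 = [[0, 0, 1]]^T, v_2 = [[-1, 1, 0]]^T, v_3 = [[1, 0, 0]]^T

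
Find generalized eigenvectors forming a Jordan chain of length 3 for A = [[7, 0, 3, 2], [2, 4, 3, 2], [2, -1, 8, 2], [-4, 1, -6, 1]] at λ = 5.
We seek v_1 ∈ ker((A - 5I)^3) \ ker((A - 5I)^2), then set v_{i+1} = (A - 5I) v_i.

One such chain is v_1 = [[2, -2, -1, -1]]^T, v_2 = [[-1, 1, 1, 0]]^T, v_3 = [[1, 0, 0, -1]]^T. Check: (A - 5I) v_3 = [[0, 0, 0, 0]]^T = 0.

v_1 = [[2, -2, -1, -1]]^T, v_2 = [[-1, 1, 1, 0]]^T, v_3 = [[1, 0, 0, -1]]^T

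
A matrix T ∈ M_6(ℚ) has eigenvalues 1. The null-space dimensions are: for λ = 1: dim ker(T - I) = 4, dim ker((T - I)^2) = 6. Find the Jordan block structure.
Jordan blocks: (1, 2), (1, 2), (1, 1), (1, 1)

λ = 1: successive nullity increments [4, 2] count blocks of size ≥ k; block sizes are [2, 2, 1, 1].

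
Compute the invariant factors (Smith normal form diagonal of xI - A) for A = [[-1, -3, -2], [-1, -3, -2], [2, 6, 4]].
x, x^2

The Jordan structure of A has elementary divisors x^2, x. Arranging the block sizes at each eigenvalue in decreasing order and taking row products gives the invariant factors.

Invariant factors (smallest first, each dividing the next): x, x^2.

Check: the last factor x^2 is the minimal polynomial, and the product x^3 is the characteristic polynomial.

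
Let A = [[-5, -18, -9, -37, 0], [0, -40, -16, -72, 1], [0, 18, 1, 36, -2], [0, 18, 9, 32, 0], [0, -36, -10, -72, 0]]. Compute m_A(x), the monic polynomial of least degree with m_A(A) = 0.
m_A(x) = (x - 5)(x + 4)^2(x + 5)

The characteristic polynomial factors as (x - 5)(x + 4)^3(x + 5). The minimal polynomial is ∏(x - λ)^{k_λ} where k_λ is the size of the largest Jordan block at λ.

For λ = -5: rank(A + 5I) = 4, and the largest Jordan block has size 1 (the smallest k with rank((A + 5I)^k) = rank((A + 5I)^(k+1))).
For λ = -4: rank(A + 4I) = 3, and the largest Jordan block has size 2 (the smallest k with rank((A + 4I)^k) = rank((A + 4I)^(k+1))).
For λ = 5: rank(A - 5I) = 4, and the largest Jordan block has size 1 (the smallest k with rank((A - 5I)^k) = rank((A - 5I)^(k+1))).

So m_A(x) = (x - 5)(x + 4)^2(x + 5).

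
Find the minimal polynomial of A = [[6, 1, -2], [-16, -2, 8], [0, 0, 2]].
m_A(x) = (x - 2)^2

The characteristic polynomial factors as (x - 2)^3. The minimal polynomial is ∏(x - λ)^{k_λ} where k_λ is the size of the largest Jordan block at λ.

For λ = 2: rank(A - 2I) = 1, and the largest Jordan block has size 2 (the smallest k with rank((A - 2I)^k) = rank((A - 2I)^(k+1))).

So m_A(x) = (x - 2)^2.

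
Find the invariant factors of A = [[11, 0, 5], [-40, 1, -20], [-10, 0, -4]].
x - 1, (x - 6)(x - 1)

The Jordan structure of A has elementary divisors (x - 1), (x - 1), (x - 6). Arranging the block sizes at each eigenvalue in decreasing order and taking row products gives the invariant factors.

Invariant factors (smallest first, each dividing the next): x - 1, (x - 6)(x - 1).

Check: the last factor (x - 6)(x - 1) is the minimal polynomial, and the product (x - 6)(x - 1)^2 is the characteristic polynomial.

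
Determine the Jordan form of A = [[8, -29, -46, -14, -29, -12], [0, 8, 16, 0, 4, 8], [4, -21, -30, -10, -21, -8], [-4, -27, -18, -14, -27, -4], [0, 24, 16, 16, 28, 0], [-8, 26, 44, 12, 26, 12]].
J = [[0, 1, 0, 0, 0, 0], [0, 0, 0, 0, 0, 0], [0, 0, 0, 0, 0, 0], [0, 0, 0, 4, 0, 0], [0, 0, 0, 0, 4, 0], [0, 0, 0, 0, 0, 4]]

The characteristic polynomial is det(xI - A) = x^3(x - 4)^3, so the eigenvalues are 0 (algebraic multiplicity 3), 4 (algebraic multiplicity 3).

For λ = 0: rank(A) = 4, rank(A^2) = 3. The eigenspace has dimension 6 - 4 = 2, so there are 2 Jordan blocks; the rank sequence gives block sizes [2, 1].

For λ = 4: rank(A - 4I) = 3. The eigenspace has dimension 6 - 3 = 3, so there are 3 Jordan blocks; the rank sequence gives block sizes [1, 1, 1].

Assembling the blocks gives the Jordan form J above.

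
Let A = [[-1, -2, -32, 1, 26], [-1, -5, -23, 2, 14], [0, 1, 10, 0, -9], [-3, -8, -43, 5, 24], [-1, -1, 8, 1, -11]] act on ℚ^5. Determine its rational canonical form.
The invariant factors of A (the non-unit diagonal entries of the Smith normal form of xI - A over ℚ[x]) are (x - 2)(x + 4)(x^3 + 2x + 5), each dividing the next. The characteristic polynomial is their product, (x - 2)(x + 4)(x^3 + 2x + 5).

The rational canonical form is the block-diagonal matrix of companion matrices C(f_i):
R = [[0, 0, 0, 0, 40], [1, 0, 0, 0, 6], [0, 1, 0, 0, -9], [0, 0, 1, 0, 6], [0, 0, 0, 1, -2]].

Note the characteristic polynomial does not split into linear factors over ℚ, so A has no Jordan form over ℚ; the rational canonical form exists over any field.

R = [[0, 0, 0, 0, 40], [1, 0, 0, 0, 6], [0, 1, 0, 0, -9], [0, 0, 1, 0, 6], [0, 0, 0, 1, -2]]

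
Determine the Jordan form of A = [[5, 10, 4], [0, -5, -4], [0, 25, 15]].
The characteristic polynomial is det(xI - A) = (x - 5)^3, so the eigenvalues are 5 (algebraic multiplicity 3).

For λ = 5: rank(A - 5I) = 1, rank((A - 5I)^2) = 0. The eigenspace has dimension 3 - 1 = 2, so there are 2 Jordan blocks; the rank sequence gives block sizes [2, 1].

Assembling the blocks gives the Jordan form J above.

J = [[5, 1, 0], [0, 5, 0], [0, 0, 5]]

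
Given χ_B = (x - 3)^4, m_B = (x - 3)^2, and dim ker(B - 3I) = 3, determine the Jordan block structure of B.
Jordan blocks: (3, 2), (3, 1), (3, 1)

λ = 3: algebraic multiplicity 4 (exponent in χ_B), largest block size 2 (exponent in m_B), 3 blocks (geometric multiplicity). These force block sizes [2, 1, 1].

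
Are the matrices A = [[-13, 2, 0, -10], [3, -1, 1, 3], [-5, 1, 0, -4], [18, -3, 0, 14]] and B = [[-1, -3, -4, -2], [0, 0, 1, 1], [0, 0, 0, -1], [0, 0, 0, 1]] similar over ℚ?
Two matrices over a field are similar if and only if they have the same invariant factors.

Both A and B have characteristic polynomial x^2(x - 1)(x + 1) and minimal polynomial x^2(x - 1)(x + 1). Computing further, both have invariant factors x^2(x - 1)(x + 1). Hence A and B are similar.

Yes.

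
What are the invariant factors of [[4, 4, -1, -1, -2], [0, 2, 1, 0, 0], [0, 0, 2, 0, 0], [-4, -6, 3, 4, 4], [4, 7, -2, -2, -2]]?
The Jordan structure of A has elementary divisors (x - 2)^3, (x - 2)^2. Arranging the block sizes at each eigenvalue in decreasing order and taking row products gives the invariant factors.

Invariant factors (smallest first, each dividing the next): (x - 2)^2, (x - 2)^3.

Check: the last factor (x - 2)^3 is the minimal polynomial, and the product (x - 2)^5 is the characteristic polynomial.

(x - 2)^2, (x - 2)^3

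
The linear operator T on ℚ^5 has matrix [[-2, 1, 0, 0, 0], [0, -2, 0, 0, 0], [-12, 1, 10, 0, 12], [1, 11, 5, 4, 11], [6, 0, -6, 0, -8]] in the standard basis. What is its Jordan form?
The characteristic polynomial is det(xI - A) = (x - 4)^2(x + 2)^3, so the eigenvalues are -2 (algebraic multiplicity 3), 4 (algebraic multiplicity 2).

For λ = -2: rank(A + 2I) = 3, rank((A + 2I)^2) = 2. The eigenspace has dimension 5 - 3 = 2, so there are 2 Jordan blocks; the rank sequence gives block sizes [2, 1].

For λ = 4: rank(A - 4I) = 4, rank((A - 4I)^2) = 3. The eigenspace has dimension 5 - 4 = 1, so there is 1 Jordan block; the rank sequence gives block sizes [2].

Assembling the blocks gives the Jordan form J above.

J = [[-2, 1, 0, 0, 0], [0, -2, 0, 0, 0], [0, 0, -2, 0, 0], [0, 0, 0, 4, 1], [0, 0, 0, 0, 4]]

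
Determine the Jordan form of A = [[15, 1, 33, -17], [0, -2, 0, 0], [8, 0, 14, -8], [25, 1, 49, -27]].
The characteristic polynomial is det(xI - A) = (x - 6)(x + 2)^3, so the eigenvalues are -2 (algebraic multiplicity 3), 6 (algebraic multiplicity 1).

For λ = -2: rank(A + 2I) = 2, rank((A + 2I)^2) = 1. The eigenspace has dimension 4 - 2 = 2, so there are 2 Jordan blocks; the rank sequence gives block sizes [2, 1].

For λ = 6: algebraic multiplicity 1 gives one 1×1 block.

Assembling the blocks gives the Jordan form J above.

J = [[-2, 1, 0, 0], [0, -2, 0, 0], [0, 0, -2, 0], [0, 0, 0, 6]]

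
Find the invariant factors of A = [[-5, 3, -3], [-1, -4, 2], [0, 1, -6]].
(x + 5)^3

The Jordan structure of A has elementary divisors (x + 5)^3. Arranging the block sizes at each eigenvalue in decreasing order and taking row products gives the invariant factors.

Invariant factors (smallest first, each dividing the next): (x + 5)^3.

Check: the last factor (x + 5)^3 is the minimal polynomial, and the product (x + 5)^3 is the characteristic polynomial.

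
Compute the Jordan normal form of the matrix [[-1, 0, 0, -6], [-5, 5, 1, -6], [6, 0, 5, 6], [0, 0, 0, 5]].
The characteristic polynomial is det(xI - A) = (x - 5)^3(x + 1), so the eigenvalues are -1 (algebraic multiplicity 1), 5 (algebraic multiplicity 3).

For λ = -1: algebraic multiplicity 1 gives one 1×1 block.

For λ = 5: rank(A - 5I) = 2, rank((A - 5I)^2) = 1. The eigenspace has dimension 4 - 2 = 2, so there are 2 Jordan blocks; the rank sequence gives block sizes [2, 1].

Assembling the blocks gives the Jordan form J above.

J = [[-1, 0, 0, 0], [0, 5, 1, 0], [0, 0, 5, 0], [0, 0, 0, 5]]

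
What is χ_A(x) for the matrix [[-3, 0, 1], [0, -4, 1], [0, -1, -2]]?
xI - A = [[x + 3, 0, -1], [0, x + 4, -1], [0, 1, x + 2]].

Expanding det(xI - A) along the first row:
det(xI - A) = + (x + 3)·det([[x + 4, -1], [1, x + 2]]) - (0)·det([[0, -1], [0, x + 2]]) + (-1)·det([[0, x + 4], [0, 1]]).

Evaluating gives χ_A(x) = x^3 + 9x^2 + 27x + 27 = (x + 3)^3.

χ_A(x) = (x + 3)^3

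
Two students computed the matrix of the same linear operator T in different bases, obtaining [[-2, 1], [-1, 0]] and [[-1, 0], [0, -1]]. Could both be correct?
No.

Both have characteristic polynomial (x + 1)^2, but the minimal polynomial of A is (x + 1)^2 while the minimal polynomial of B is x + 1. The minimal polynomial is a similarity invariant, so A and B are not similar.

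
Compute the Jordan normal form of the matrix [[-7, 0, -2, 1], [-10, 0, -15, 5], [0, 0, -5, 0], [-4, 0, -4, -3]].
The characteristic polynomial is det(xI - A) = x(x + 5)^3, so the eigenvalues are -5 (algebraic multiplicity 3), 0 (algebraic multiplicity 1).

For λ = -5: rank(A + 5I) = 2, rank((A + 5I)^2) = 1. The eigenspace has dimension 4 - 2 = 2, so there are 2 Jordan blocks; the rank sequence gives block sizes [2, 1].

For λ = 0: algebraic multiplicity 1 gives one 1×1 block.

Assembling the blocks gives the Jordan form J above.

J = [[-5, 1, 0, 0], [0, -5, 0, 0], [0, 0, -5, 0], [0, 0, 0, 0]]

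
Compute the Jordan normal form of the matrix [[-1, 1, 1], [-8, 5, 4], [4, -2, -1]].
The characteristic polynomial is det(xI - A) = (x - 1)^3, so the eigenvalues are 1 (algebraic multiplicity 3).

For λ = 1: rank(A - I) = 1, rank((A - I)^2) = 0. The eigenspace has dimension 3 - 1 = 2, so there are 2 Jordan blocks; the rank sequence gives block sizes [2, 1].

Assembling the blocks gives the Jordan form J above.

J = [[1, 1, 0], [0, 1, 0], [0, 0, 1]]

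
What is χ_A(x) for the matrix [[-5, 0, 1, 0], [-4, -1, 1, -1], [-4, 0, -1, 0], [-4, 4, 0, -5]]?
χ_A(x) = (x + 3)^4

xI - A = [[x + 5, 0, -1, 0], [4, x + 1, -1, 1], [4, 0, x + 1, 0], [4, -4, 0, x + 5]].

Expanding det(xI - A) along the first row:
det(xI - A) = + (x + 5)·det([[x + 1, -1, 1], [0, x + 1, 0], [-4, 0, x + 5]]) - (0)·det([[4, -1, 1], [4, x + 1, 0], [4, 0, x + 5]]) + (-1)·det([[4, x + 1, 1], [4, 0, 0], [4, -4, x + 5]]) - (0)·det([[4, x + 1, -1], [4, 0, x + 1], [4, -4, 0]]).

Evaluating gives χ_A(x) = x^4 + 12x^3 + 54x^2 + 108x + 81 = (x + 3)^4.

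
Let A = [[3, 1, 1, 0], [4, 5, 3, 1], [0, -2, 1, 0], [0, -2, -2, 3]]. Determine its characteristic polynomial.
xI - A = [[x - 3, -1, -1, 0], [-4, x - 5, -3, -1], [0, 2, x - 1, 0], [0, 2, 2, x - 3]].

Expanding det(xI - A) along the first row:
det(xI - A) = + (x - 3)·det([[x - 5, -3, -1], [2, x - 1, 0], [2, 2, x - 3]]) - (-1)·det([[-4, -3, -1], [0, x - 1, 0], [0, 2, x - 3]]) + (-1)·det([[-4, x - 5, -1], [0, 2, 0], [0, 2, x - 3]]) - (0)·det([[-4, x - 5, -3], [0, 2, x - 1], [0, 2, 2]]).

Evaluating gives χ_A(x) = x^4 - 12x^3 + 54x^2 - 108x + 81 = (x - 3)^4.

χ_A(x) = (x - 3)^4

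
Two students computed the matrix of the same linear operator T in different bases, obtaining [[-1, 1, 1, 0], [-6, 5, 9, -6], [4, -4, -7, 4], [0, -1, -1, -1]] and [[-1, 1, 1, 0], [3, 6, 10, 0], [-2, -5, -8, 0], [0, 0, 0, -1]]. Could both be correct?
Yes.

Two matrices over a field are similar if and only if they have the same invariant factors.

Both A and B have characteristic polynomial (x + 1)^4 and minimal polynomial (x + 1)^3. Computing further, both have invariant factors x + 1, (x + 1)^3. Hence A and B are similar.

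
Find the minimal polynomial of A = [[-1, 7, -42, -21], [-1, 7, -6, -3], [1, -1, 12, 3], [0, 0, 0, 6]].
m_A(x) = (x - 6)^2

The characteristic polynomial factors as (x - 6)^4. The minimal polynomial is ∏(x - λ)^{k_λ} where k_λ is the size of the largest Jordan block at λ.

For λ = 6: rank(A - 6I) = 1, and the largest Jordan block has size 2 (the smallest k with rank((A - 6I)^k) = rank((A - 6I)^(k+1))).

So m_A(x) = (x - 6)^2.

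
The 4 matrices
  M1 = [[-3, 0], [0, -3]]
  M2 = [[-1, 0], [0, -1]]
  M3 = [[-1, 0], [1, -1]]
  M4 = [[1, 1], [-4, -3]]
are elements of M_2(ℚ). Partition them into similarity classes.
3 classes: {M1}, {M2}, {M3, M4}

Characteristic polynomials: χ_{M1} = (x + 3)^2, χ_{M2} = (x + 1)^2, χ_{M3} = (x + 1)^2, χ_{M4} = (x + 1)^2.

{M1}: invariant factors x + 3, x + 3.

{M2}: invariant factors x + 1, x + 1.

{M3, M4}: invariant factors (x + 1)^2.

Matrices are similar if and only if their invariant-factor lists agree; the partition into similarity classes is {M1}, {M2}, {M3, M4}.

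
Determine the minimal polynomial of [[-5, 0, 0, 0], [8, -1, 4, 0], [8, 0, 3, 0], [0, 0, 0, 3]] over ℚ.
The characteristic polynomial factors as (x - 3)^2(x + 1)(x + 5). The minimal polynomial is ∏(x - λ)^{k_λ} where k_λ is the size of the largest Jordan block at λ.

For λ = -5: rank(A + 5I) = 3, and the largest Jordan block has size 1 (the smallest k with rank((A + 5I)^k) = rank((A + 5I)^(k+1))).
For λ = -1: rank(A + I) = 3, and the largest Jordan block has size 1 (the smallest k with rank((A + I)^k) = rank((A + I)^(k+1))).
For λ = 3: rank(A - 3I) = 2, and the largest Jordan block has size 1 (the smallest k with rank((A - 3I)^k) = rank((A - 3I)^(k+1))).

So m_A(x) = (x - 3)(x + 1)(x + 5).

m_A(x) = (x - 3)(x + 1)(x + 5)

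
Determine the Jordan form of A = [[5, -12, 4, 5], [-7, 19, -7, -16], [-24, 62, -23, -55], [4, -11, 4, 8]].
The characteristic polynomial is det(xI - A) = (x - 6)(x - 1)^3, so the eigenvalues are 1 (algebraic multiplicity 3), 6 (algebraic multiplicity 1).

For λ = 1: rank(A - I) = 3, rank((A - I)^2) = 2, rank((A - I)^3) = 1. The eigenspace has dimension 4 - 3 = 1, so there is 1 Jordan block; the rank sequence gives block sizes [3].

For λ = 6: algebraic multiplicity 1 gives one 1×1 block.

Assembling the blocks gives the Jordan form J above.

J = [[1, 1, 0, 0], [0, 1, 1, 0], [0, 0, 1, 0], [0, 0, 0, 6]]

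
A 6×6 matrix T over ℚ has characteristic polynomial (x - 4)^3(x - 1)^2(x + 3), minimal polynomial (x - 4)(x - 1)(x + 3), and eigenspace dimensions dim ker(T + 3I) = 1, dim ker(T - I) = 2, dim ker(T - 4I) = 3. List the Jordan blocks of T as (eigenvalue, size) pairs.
Jordan blocks: (-3, 1), (1, 1), (1, 1), (4, 1), (4, 1), (4, 1)

λ = -3: algebraic multiplicity 1 (exponent in χ_T), largest block size 1 (exponent in m_T), 1 block (geometric multiplicity). This forces block sizes [1].
λ = 1: algebraic multiplicity 2 (exponent in χ_T), largest block size 1 (exponent in m_T), 2 blocks (geometric multiplicity). These force block sizes [1, 1].
λ = 4: algebraic multiplicity 3 (exponent in χ_T), largest block size 1 (exponent in m_T), 3 blocks (geometric multiplicity). These force block sizes [1, 1, 1].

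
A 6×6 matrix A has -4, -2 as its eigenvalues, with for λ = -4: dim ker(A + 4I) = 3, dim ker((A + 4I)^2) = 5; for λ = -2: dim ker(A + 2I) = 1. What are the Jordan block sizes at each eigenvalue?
λ = -4: successive nullity increments [3, 2] count blocks of size ≥ k; block sizes are [2, 2, 1].
λ = -2: successive nullity increments [1] count blocks of size ≥ k; block sizes are [1].

Jordan blocks: (-4, 2), (-4, 2), (-4, 1), (-2, 1)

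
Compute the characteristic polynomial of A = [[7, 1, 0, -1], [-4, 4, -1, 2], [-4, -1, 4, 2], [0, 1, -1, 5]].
χ_A(x) = (x - 5)^4

xI - A = [[x - 7, -1, 0, 1], [4, x - 4, 1, -2], [4, 1, x - 4, -2], [0, -1, 1, x - 5]].

Expanding det(xI - A) along the first row:
det(xI - A) = + (x - 7)·det([[x - 4, 1, -2], [1, x - 4, -2], [-1, 1, x - 5]]) - (-1)·det([[4, 1, -2], [4, x - 4, -2], [0, 1, x - 5]]) + (0)·det([[4, x - 4, -2], [4, 1, -2], [0, -1, x - 5]]) - (1)·det([[4, x - 4, 1], [4, 1, x - 4], [0, -1, 1]]).

Evaluating gives χ_A(x) = x^4 - 20x^3 + 150x^2 - 500x + 625 = (x - 5)^4.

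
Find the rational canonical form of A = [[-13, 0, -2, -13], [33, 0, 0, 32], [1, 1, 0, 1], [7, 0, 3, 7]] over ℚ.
R = [[0, 0, 0, -25], [1, 0, 0, 30], [0, 1, 0, 1], [0, 0, 1, -6]]

The invariant factors of A (the non-unit diagonal entries of the Smith normal form of xI - A over ℚ[x]) are (x^2 + 3x - 5)^2, each dividing the next. The characteristic polynomial is their product, (x^2 + 3x - 5)^2.

The rational canonical form is the block-diagonal matrix of companion matrices C(f_i):
R = [[0, 0, 0, -25], [1, 0, 0, 30], [0, 1, 0, 1], [0, 0, 1, -6]].

Note the characteristic polynomial does not split into linear factors over ℚ, so A has no Jordan form over ℚ; the rational canonical form exists over any field.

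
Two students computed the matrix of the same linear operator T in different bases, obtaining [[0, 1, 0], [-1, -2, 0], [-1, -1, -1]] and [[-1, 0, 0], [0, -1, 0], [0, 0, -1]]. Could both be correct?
No.

Both have characteristic polynomial (x + 1)^3, but the minimal polynomial of A is (x + 1)^2 while the minimal polynomial of B is x + 1. The minimal polynomial is a similarity invariant, so A and B are not similar.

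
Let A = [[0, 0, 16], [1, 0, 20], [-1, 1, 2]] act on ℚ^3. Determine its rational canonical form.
R = [[0, 0, 16], [1, 0, 4], [0, 1, 2]]

The invariant factors of A (the non-unit diagonal entries of the Smith normal form of xI - A over ℚ[x]) are (x - 4)(x^2 + 2x + 4), each dividing the next. The characteristic polynomial is their product, (x - 4)(x^2 + 2x + 4).

The rational canonical form is the block-diagonal matrix of companion matrices C(f_i):
R = [[0, 0, 16], [1, 0, 4], [0, 1, 2]].

Note the characteristic polynomial does not split into linear factors over ℚ, so A has no Jordan form over ℚ; the rational canonical form exists over any field.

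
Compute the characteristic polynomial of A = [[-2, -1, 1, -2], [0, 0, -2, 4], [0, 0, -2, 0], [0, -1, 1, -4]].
xI - A = [[x + 2, 1, -1, 2], [0, x, 2, -4], [0, 0, x + 2, 0], [0, 1, -1, x + 4]].

Expanding det(xI - A) along the first row:
det(xI - A) = + (x + 2)·det([[x, 2, -4], [0, x + 2, 0], [1, -1, x + 4]]) - (1)·det([[0, 2, -4], [0, x + 2, 0], [0, -1, x + 4]]) + (-1)·det([[0, x, -4], [0, 0, 0], [0, 1, x + 4]]) - (2)·det([[0, x, 2], [0, 0, x + 2], [0, 1, -1]]).

Evaluating gives χ_A(x) = x^4 + 8x^3 + 24x^2 + 32x + 16 = (x + 2)^4.

χ_A(x) = (x + 2)^4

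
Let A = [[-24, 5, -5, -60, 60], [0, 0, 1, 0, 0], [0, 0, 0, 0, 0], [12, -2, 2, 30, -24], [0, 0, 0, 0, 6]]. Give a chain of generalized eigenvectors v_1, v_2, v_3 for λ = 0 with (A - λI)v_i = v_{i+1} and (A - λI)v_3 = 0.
We seek v_1 ∈ ker(A^3) \ ker(A^2), then set v_{i+1} = A v_i.

One such chain is v_1 = [[0, 1, 1, 0, 0]]^T, v_2 = [[0, 1, 0, 0, 0]]^T, v_3 = [[5, 0, 0, -2, 0]]^T. Check: A v_3 = [[0, 0, 0, 0, 0]]^T = 0.

v_1 = [[0, 1, 1, 0, 0]]^T, v_2 = [[0, 1, 0, 0, 0]]^T, v_3 = [[5, 0, 0, -2, 0]]^T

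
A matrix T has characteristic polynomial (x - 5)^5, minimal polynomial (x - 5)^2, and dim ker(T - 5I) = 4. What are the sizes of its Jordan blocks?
Jordan blocks: (5, 2), (5, 1), (5, 1), (5, 1)

λ = 5: algebraic multiplicity 5 (exponent in χ_T), largest block size 2 (exponent in m_T), 4 blocks (geometric multiplicity). These force block sizes [2, 1, 1, 1].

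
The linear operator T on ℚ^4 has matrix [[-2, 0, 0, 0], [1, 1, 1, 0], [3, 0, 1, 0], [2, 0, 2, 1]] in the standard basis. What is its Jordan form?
J = [[-2, 0, 0, 0], [0, 1, 1, 0], [0, 0, 1, 0], [0, 0, 0, 1]]

The characteristic polynomial is det(xI - A) = (x - 1)^3(x + 2), so the eigenvalues are -2 (algebraic multiplicity 1), 1 (algebraic multiplicity 3).

For λ = -2: algebraic multiplicity 1 gives one 1×1 block.

For λ = 1: rank(A - I) = 2, rank((A - I)^2) = 1. The eigenspace has dimension 4 - 2 = 2, so there are 2 Jordan blocks; the rank sequence gives block sizes [2, 1].

Assembling the blocks gives the Jordan form J above.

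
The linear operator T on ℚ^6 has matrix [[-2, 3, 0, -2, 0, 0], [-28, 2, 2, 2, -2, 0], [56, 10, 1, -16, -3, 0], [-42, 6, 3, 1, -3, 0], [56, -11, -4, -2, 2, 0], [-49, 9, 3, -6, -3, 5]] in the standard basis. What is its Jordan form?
The characteristic polynomial is det(xI - A) = (x - 5)^3(x + 2)^3, so the eigenvalues are -2 (algebraic multiplicity 3), 5 (algebraic multiplicity 3).

For λ = -2: rank(A + 2I) = 4, rank((A + 2I)^2) = 3. The eigenspace has dimension 6 - 4 = 2, so there are 2 Jordan blocks; the rank sequence gives block sizes [2, 1].

For λ = 5: rank(A - 5I) = 4, rank((A - 5I)^2) = 3. The eigenspace has dimension 6 - 4 = 2, so there are 2 Jordan blocks; the rank sequence gives block sizes [2, 1].

Assembling the blocks gives the Jordan form J above.

J = [[-2, 1, 0, 0, 0, 0], [0, -2, 0, 0, 0, 0], [0, 0, -2, 0, 0, 0], [0, 0, 0, 5, 1, 0], [0, 0, 0, 0, 5, 0], [0, 0, 0, 0, 0, 5]]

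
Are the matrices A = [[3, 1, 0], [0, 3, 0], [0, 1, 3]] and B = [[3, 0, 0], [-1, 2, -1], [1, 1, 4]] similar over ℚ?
Two matrices over a field are similar if and only if they have the same invariant factors.

Both A and B have characteristic polynomial (x - 3)^3 and minimal polynomial (x - 3)^2. Computing further, both have invariant factors x - 3, (x - 3)^2. Hence A and B are similar.

Yes.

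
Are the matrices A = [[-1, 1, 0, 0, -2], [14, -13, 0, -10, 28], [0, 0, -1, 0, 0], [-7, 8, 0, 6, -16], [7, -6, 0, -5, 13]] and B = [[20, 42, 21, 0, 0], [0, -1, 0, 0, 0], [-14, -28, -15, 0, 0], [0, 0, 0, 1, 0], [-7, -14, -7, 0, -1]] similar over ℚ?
No.

Both have characteristic polynomial (x - 6)(x - 1)(x + 1)^3, but the minimal polynomial of A is (x - 6)(x - 1)(x + 1)^2 while the minimal polynomial of B is (x - 6)(x - 1)(x + 1). The minimal polynomial is a similarity invariant, so A and B are not similar.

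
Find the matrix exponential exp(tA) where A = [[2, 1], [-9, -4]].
e^{tA} = [[(3*t + 1)*e^{-t}, t*e^{-t}], [-9*t*e^{-t}, (1 - 3*t)*e^{-t}]]

A has Jordan form J = [[-1, 1], [0, -1]] with A = PJP^{-1}, so e^{tA} = P e^{tJ} P^{-1}.

For a Jordan block J_k(λ), e^{tJ_k(λ)} = e^{λt} · (I + tN + t^2 N^2/2! + ... + t^{k-1} N^{k-1}/(k-1)!) where N is the nilpotent superdiagonal part.

Assembling the blocks and conjugating back gives the entries of e^{tA} as shown above.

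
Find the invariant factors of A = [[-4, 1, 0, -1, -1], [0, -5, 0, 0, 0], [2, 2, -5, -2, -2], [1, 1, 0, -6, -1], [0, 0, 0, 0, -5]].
x + 5, x + 5, x + 5, (x + 5)^2

The Jordan structure of A has elementary divisors (x + 5)^2, (x + 5), (x + 5), (x + 5). Arranging the block sizes at each eigenvalue in decreasing order and taking row products gives the invariant factors.

Invariant factors (smallest first, each dividing the next): x + 5, x + 5, x + 5, (x + 5)^2.

Check: the last factor (x + 5)^2 is the minimal polynomial, and the product (x + 5)^5 is the characteristic polynomial.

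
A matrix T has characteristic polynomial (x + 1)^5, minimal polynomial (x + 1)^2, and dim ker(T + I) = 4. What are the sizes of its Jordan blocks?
Jordan blocks: (-1, 2), (-1, 1), (-1, 1), (-1, 1)

λ = -1: algebraic multiplicity 5 (exponent in χ_T), largest block size 2 (exponent in m_T), 4 blocks (geometric multiplicity). These force block sizes [2, 1, 1, 1].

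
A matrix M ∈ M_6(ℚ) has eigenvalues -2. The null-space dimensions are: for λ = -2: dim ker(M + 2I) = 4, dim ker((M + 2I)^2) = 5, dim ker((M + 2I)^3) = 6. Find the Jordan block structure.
λ = -2: successive nullity increments [4, 1, 1] count blocks of size ≥ k; block sizes are [3, 1, 1, 1].

Jordan blocks: (-2, 3), (-2, 1), (-2, 1), (-2, 1)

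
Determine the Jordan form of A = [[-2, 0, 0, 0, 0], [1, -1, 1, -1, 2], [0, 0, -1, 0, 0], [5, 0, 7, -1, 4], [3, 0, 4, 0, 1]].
J = [[-2, 0, 0, 0, 0], [0, -1, 1, 0, 0], [0, 0, -1, 1, 0], [0, 0, 0, -1, 0], [0, 0, 0, 0, 1]]

The characteristic polynomial is det(xI - A) = (x - 1)(x + 1)^3(x + 2), so the eigenvalues are -2 (algebraic multiplicity 1), -1 (algebraic multiplicity 3), 1 (algebraic multiplicity 1).

For λ = -2: algebraic multiplicity 1 gives one 1×1 block.

For λ = -1: rank(A + I) = 4, rank((A + I)^2) = 3, rank((A + I)^3) = 2. The eigenspace has dimension 5 - 4 = 1, so there is 1 Jordan block; the rank sequence gives block sizes [3].

For λ = 1: algebraic multiplicity 1 gives one 1×1 block.

Assembling the blocks gives the Jordan form J above.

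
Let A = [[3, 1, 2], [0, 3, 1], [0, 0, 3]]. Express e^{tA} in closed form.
A has Jordan form J = [[3, 1, 0], [0, 3, 1], [0, 0, 3]] with A = PJP^{-1}, so e^{tA} = P e^{tJ} P^{-1}.

For a Jordan block J_k(λ), e^{tJ_k(λ)} = e^{λt} · (I + tN + t^2 N^2/2! + ... + t^{k-1} N^{k-1}/(k-1)!) where N is the nilpotent superdiagonal part.

Assembling the blocks and conjugating back gives the entries of e^{tA} as shown above.

e^{tA} = [[e^{3*t}, t*e^{3*t}, t*(t + 4)*e^{3*t}/2], [0, e^{3*t}, t*e^{3*t}], [0, 0, e^{3*t}]]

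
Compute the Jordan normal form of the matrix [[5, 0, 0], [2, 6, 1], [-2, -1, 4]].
J = [[5, 1, 0], [0, 5, 0], [0, 0, 5]]

The characteristic polynomial is det(xI - A) = (x - 5)^3, so the eigenvalues are 5 (algebraic multiplicity 3).

For λ = 5: rank(A - 5I) = 1, rank((A - 5I)^2) = 0. The eigenspace has dimension 3 - 1 = 2, so there are 2 Jordan blocks; the rank sequence gives block sizes [2, 1].

Assembling the blocks gives the Jordan form J above.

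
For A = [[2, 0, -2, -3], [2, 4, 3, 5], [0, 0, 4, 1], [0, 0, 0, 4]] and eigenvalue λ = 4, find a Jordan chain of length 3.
v_1 = [[0, -1, -1, 1]]^T, v_2 = [[-1, 2, 1, 0]]^T, v_3 = [[0, 1, 0, 0]]^T

We seek v_1 ∈ ker((A - 4I)^3) \ ker((A - 4I)^2), then set v_{i+1} = (A - 4I) v_i.

One such chain is v_1 = [[0, -1, -1, 1]]^T, v_2 = [[-1, 2, 1, 0]]^T, v_3 = [[0, 1, 0, 0]]^T. Check: (A - 4I) v_3 = [[0, 0, 0, 0]]^T = 0.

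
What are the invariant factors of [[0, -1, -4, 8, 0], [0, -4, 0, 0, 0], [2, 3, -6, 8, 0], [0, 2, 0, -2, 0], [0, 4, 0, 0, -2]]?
The Jordan structure of A has elementary divisors (x + 4)^2, (x + 2), (x + 2), (x + 2). Arranging the block sizes at each eigenvalue in decreasing order and taking row products gives the invariant factors.

Invariant factors (smallest first, each dividing the next): x + 2, x + 2, (x + 2)(x + 4)^2.

Check: the last factor (x + 2)(x + 4)^2 is the minimal polynomial, and the product (x + 2)^3(x + 4)^2 is the characteristic polynomial.

x + 2, x + 2, (x + 2)(x + 4)^2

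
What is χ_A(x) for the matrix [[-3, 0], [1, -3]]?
xI - A = [[x + 3, 0], [-1, x + 3]].

Expanding det(xI - A) along the first row:
det(xI - A) = + (x + 3)·det([[x + 3]]) - (0)·det([[-1]]).

Evaluating gives χ_A(x) = x^2 + 6x + 9 = (x + 3)^2.

χ_A(x) = (x + 3)^2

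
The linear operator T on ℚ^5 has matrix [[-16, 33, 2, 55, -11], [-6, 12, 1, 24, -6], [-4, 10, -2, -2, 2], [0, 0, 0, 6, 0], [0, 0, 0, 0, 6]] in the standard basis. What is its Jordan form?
The characteristic polynomial is det(xI - A) = (x - 6)^2(x + 2)^3, so the eigenvalues are -2 (algebraic multiplicity 3), 6 (algebraic multiplicity 2).

For λ = -2: rank(A + 2I) = 4, rank((A + 2I)^2) = 3, rank((A + 2I)^3) = 2. The eigenspace has dimension 5 - 4 = 1, so there is 1 Jordan block; the rank sequence gives block sizes [3].

For λ = 6: rank(A - 6I) = 3. The eigenspace has dimension 5 - 3 = 2, so there are 2 Jordan blocks; the rank sequence gives block sizes [1, 1].

Assembling the blocks gives the Jordan form J above.

J = [[-2, 1, 0, 0, 0], [0, -2, 1, 0, 0], [0, 0, -2, 0, 0], [0, 0, 0, 6, 0], [0, 0, 0, 0, 6]]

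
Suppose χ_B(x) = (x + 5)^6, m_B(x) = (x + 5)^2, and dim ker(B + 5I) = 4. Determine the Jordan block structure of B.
Jordan blocks: (-5, 2), (-5, 2), (-5, 1), (-5, 1)

λ = -5: algebraic multiplicity 6 (exponent in χ_B), largest block size 2 (exponent in m_B), 4 blocks (geometric multiplicity). These force block sizes [2, 2, 1, 1].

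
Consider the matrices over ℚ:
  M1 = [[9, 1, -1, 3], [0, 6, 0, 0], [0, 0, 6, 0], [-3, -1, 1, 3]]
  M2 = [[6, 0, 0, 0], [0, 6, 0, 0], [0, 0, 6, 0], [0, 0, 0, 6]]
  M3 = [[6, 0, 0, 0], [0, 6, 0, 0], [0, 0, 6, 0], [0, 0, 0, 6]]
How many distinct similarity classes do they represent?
2 classes: {M1}, {M2, M3}

Characteristic polynomials: χ_{M1} = (x - 6)^4, χ_{M2} = (x - 6)^4, χ_{M3} = (x - 6)^4.

{M1}: invariant factors x - 6, x - 6, (x - 6)^2.

{M2, M3}: invariant factors x - 6, x - 6, x - 6, x - 6.

Matrices are similar if and only if their invariant-factor lists agree; the partition into similarity classes is {M1}, {M2, M3}.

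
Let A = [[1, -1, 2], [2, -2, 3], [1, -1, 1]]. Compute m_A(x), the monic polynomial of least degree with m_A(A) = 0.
m_A(x) = x^3

The characteristic polynomial factors as x^3. The minimal polynomial is ∏(x - λ)^{k_λ} where k_λ is the size of the largest Jordan block at λ.

For λ = 0: rank(A) = 2, and the largest Jordan block has size 3 (the smallest k with rank(A^k) = rank(A^(k+1))).

So m_A(x) = x^3.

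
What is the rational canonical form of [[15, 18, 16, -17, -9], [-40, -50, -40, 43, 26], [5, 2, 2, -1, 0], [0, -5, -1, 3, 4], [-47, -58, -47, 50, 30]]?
R = [[0, 0, 0, 0, 3], [1, 0, 0, 0, 1], [0, 1, 0, 0, -3], [0, 0, 1, 0, 0], [0, 0, 0, 1, 0]]

The invariant factors of A (the non-unit diagonal entries of the Smith normal form of xI - A over ℚ[x]) are (x - 1)(x + 1)(x^3 + x + 3), each dividing the next. The characteristic polynomial is their product, (x - 1)(x + 1)(x^3 + x + 3).

The rational canonical form is the block-diagonal matrix of companion matrices C(f_i):
R = [[0, 0, 0, 0, 3], [1, 0, 0, 0, 1], [0, 1, 0, 0, -3], [0, 0, 1, 0, 0], [0, 0, 0, 1, 0]].

Note the characteristic polynomial does not split into linear factors over ℚ, so A has no Jordan form over ℚ; the rational canonical form exists over any field.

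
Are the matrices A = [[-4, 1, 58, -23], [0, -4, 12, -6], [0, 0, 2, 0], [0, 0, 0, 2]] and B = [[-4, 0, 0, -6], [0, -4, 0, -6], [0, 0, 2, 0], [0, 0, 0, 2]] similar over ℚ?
No.

Both have characteristic polynomial (x - 2)^2(x + 4)^2, but the minimal polynomial of A is (x - 2)(x + 4)^2 while the minimal polynomial of B is (x - 2)(x + 4). The minimal polynomial is a similarity invariant, so A and B are not similar.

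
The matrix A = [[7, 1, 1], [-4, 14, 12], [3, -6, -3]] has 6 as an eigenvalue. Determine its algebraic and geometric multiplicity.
The characteristic polynomial is (x - 6)^3, so the factor x - 6 appears with exponent 3: the algebraic multiplicity is 3.

rank(A - 6I) = 2, so the eigenspace has dimension 3 - 2 = 1: the geometric multiplicity is 1.

Since 1 < 3, A is not diagonalizable.

algebraic multiplicity 3, geometric multiplicity 1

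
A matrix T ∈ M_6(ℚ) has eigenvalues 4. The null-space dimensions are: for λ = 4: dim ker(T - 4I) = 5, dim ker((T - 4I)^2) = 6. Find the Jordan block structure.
λ = 4: successive nullity increments [5, 1] count blocks of size ≥ k; block sizes are [2, 1, 1, 1, 1].

Jordan blocks: (4, 2), (4, 1), (4, 1), (4, 1), (4, 1)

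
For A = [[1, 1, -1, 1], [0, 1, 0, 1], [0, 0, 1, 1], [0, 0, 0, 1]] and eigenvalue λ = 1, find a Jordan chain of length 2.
v_1 = [[1, 1, 0, 0]]^T, v_2 = [[1, 0, 0, 0]]^T

We seek v_1 ∈ ker((A - I)^2) \ ker(A - I), then set v_{i+1} = (A - I) v_i.

One such chain is v_1 = [[1, 1, 0, 0]]^T, v_2 = [[1, 0, 0, 0]]^T. Check: (A - I) v_2 = [[0, 0, 0, 0]]^T = 0.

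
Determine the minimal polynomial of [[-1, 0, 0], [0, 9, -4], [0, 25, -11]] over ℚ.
m_A(x) = (x + 1)^2

The characteristic polynomial factors as (x + 1)^3. The minimal polynomial is ∏(x - λ)^{k_λ} where k_λ is the size of the largest Jordan block at λ.

For λ = -1: rank(A + I) = 1, and the largest Jordan block has size 2 (the smallest k with rank((A + I)^k) = rank((A + I)^(k+1))).

So m_A(x) = (x + 1)^2.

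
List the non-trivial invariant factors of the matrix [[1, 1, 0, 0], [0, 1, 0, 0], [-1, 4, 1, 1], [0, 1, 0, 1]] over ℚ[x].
The Jordan structure of A has elementary divisors (x - 1)^2, (x - 1)^2. Arranging the block sizes at each eigenvalue in decreasing order and taking row products gives the invariant factors.

Invariant factors (smallest first, each dividing the next): (x - 1)^2, (x - 1)^2.

Check: the last factor (x - 1)^2 is the minimal polynomial, and the product (x - 1)^4 is the characteristic polynomial.

(x - 1)^2, (x - 1)^2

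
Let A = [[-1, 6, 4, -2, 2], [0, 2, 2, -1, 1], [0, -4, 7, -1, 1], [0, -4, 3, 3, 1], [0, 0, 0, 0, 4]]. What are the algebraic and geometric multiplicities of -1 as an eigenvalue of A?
algebraic multiplicity 1, geometric multiplicity 1

The characteristic polynomial is (x - 4)^4(x + 1), so the factor x + 1 appears with exponent 1: the algebraic multiplicity is 1.

rank(A + I) = 4, so the eigenspace has dimension 5 - 4 = 1: the geometric multiplicity is 1.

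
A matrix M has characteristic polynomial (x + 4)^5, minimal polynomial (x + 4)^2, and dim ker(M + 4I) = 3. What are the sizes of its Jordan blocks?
λ = -4: algebraic multiplicity 5 (exponent in χ_M), largest block size 2 (exponent in m_M), 3 blocks (geometric multiplicity). These force block sizes [2, 2, 1].

Jordan blocks: (-4, 2), (-4, 2), (-4, 1)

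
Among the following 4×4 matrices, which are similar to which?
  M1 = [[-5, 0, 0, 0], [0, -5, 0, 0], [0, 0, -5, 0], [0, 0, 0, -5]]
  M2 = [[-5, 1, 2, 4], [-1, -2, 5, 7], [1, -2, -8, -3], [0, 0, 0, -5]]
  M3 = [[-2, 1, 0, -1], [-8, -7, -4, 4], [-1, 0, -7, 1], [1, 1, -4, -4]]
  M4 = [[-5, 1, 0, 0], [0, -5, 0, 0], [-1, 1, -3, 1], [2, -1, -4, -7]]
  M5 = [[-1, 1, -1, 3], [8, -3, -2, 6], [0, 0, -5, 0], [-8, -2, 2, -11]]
Characteristic polynomials: χ_{M1} = (x + 5)^4, χ_{M2} = (x + 5)^4, χ_{M3} = (x + 5)^4, χ_{M4} = (x + 5)^4, χ_{M5} = (x + 5)^4.

{M1}: invariant factors x + 5, x + 5, x + 5, x + 5.

{M2}: invariant factors x + 5, (x + 5)^3.

{M3, M4}: invariant factors (x + 5)^2, (x + 5)^2.

{M5}: invariant factors x + 5, x + 5, (x + 5)^2.

Matrices are similar if and only if their invariant-factor lists agree; the partition into similarity classes is {M1}, {M2}, {M3, M4}, {M5}.

4 classes: {M1}, {M2}, {M3, M4}, {M5}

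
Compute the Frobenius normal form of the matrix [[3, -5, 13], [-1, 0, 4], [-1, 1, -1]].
R = [[0, 0, 0], [1, 0, -1], [0, 1, 2]]

The invariant factors of A (the non-unit diagonal entries of the Smith normal form of xI - A over ℚ[x]) are x(x - 1)^2, each dividing the next. The characteristic polynomial is their product, x(x - 1)^2.

The rational canonical form is the block-diagonal matrix of companion matrices C(f_i):
R = [[0, 0, 0], [1, 0, -1], [0, 1, 2]].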